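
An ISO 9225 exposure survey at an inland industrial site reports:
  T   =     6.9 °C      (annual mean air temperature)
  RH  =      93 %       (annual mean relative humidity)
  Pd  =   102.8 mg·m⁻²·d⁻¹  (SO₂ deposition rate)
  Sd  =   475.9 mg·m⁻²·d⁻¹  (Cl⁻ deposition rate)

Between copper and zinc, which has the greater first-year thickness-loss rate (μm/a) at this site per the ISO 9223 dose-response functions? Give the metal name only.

zinc

copper: f(T) = +0.126·(T−10) [T≤10 °C] = -0.3906
  SO₂ term: 0.0053·102.8^0.26·exp(0.059·93-0.3906) = 2.889
  Cl⁻ term: 0.01025·475.9^0.27·exp(0.036·93+0.049·6.9) = 2.16
  sum: 2.889 + 2.16 → r_corr = 5.049 μm/a
zinc: f(T) = +0.038·(T−10) [T≤10 °C] = -0.1178
  SO₂ term: 0.0129·102.8^0.44·exp(0.046·93-0.1178) = 6.348
  Sd branch = 0.0175·Sd^0.57·e^(0.008·RH+0.085·T) = 2.224 μm/a
  sum: 6.348 + 2.224 → r_corr = 8.571 μm/a
Ordering by μm/a: zinc (8.57) > copper (5.05)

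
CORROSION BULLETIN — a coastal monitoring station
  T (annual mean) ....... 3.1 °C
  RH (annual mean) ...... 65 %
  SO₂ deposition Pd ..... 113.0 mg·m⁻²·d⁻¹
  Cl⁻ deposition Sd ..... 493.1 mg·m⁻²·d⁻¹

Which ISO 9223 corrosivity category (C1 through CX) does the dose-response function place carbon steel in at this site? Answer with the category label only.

carbon steel: f(T) = +0.150·(T−10) [T≤10 °C] = -1.0350
  SO₂ term: 1.77·113.0^0.52·exp(0.02·65-1.0350) = 26.96
  Sd branch = 0.102·Sd^0.62·e^(0.033·RH+0.04·T) = 46.09 μm/a
  sum: 26.96 + 46.09 → r_corr = 73.05 μm/a
ISO 9223 Table 2 (carbon steel): 50 < 73 ≤ 80 μm/a ⇒ C4

C4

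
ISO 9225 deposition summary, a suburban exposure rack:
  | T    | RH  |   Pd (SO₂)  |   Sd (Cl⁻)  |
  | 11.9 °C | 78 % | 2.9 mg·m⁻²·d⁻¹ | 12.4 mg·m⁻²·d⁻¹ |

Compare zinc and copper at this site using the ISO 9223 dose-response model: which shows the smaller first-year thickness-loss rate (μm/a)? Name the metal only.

zinc: T>10 °C ⇒ hinge -0.071·(11.9−10) = -0.1349
  SO₂ term: 0.0129·2.9^0.44·exp(0.046·78-0.1349) = 0.6512
  Cl⁻ term: 0.0175·12.4^0.57·exp(0.008·78+0.085·11.9) = 0.3772
  sum: 0.6512 + 0.3772 → r_corr = 1.028 μm/a
copper: temperature factor f = -0.080·(1.9) = -0.1520
  SO₂ term: 0.0053·2.9^0.26·exp(0.059·78-0.1520) = 0.5986
  Sd branch = 0.01025·Sd^0.27·e^(0.036·RH+0.049·T) = 0.6007 μm/a
  r_corr = 0.5986 + 0.6007 = 1.199 μm/a
Ordering by μm/a: copper (1.2) > zinc (1.03)

zinc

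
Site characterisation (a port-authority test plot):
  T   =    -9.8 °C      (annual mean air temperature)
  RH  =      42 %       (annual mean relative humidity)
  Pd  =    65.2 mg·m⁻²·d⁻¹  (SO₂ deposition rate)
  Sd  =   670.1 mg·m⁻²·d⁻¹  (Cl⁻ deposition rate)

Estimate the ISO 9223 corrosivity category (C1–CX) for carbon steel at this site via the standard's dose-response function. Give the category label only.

C2

carbon steel: f(T) = +0.150·(T−10) [T≤10 °C] = -2.9700
  sulphur-dioxide contribution → 1.846 μm/a
  chloride contribution → 15.58 μm/a
  total first-year rate 17.42 μm/a
17.4 μm/a falls in (1.3, 25] for carbon steel → category C2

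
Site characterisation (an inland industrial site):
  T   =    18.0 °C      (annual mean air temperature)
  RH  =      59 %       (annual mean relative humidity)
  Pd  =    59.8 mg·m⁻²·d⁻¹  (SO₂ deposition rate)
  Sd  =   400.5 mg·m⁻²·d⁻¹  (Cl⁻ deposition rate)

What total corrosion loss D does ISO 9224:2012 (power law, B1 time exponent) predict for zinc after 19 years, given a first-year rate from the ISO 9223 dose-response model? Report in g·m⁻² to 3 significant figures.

D(19) = 361 g·m⁻²

zinc: temperature factor f = -0.071·(8.0) = -0.5680
  Pd branch = 0.0129·Pd^0.44·e^(0.046·RH+f) = 0.6673 μm/a
  Cl⁻ term: 0.0175·400.5^0.57·exp(0.008·59+0.085·18.0) = 3.944
  r_corr = 0.6673 + 3.944 = 4.612 μm/a
Power-law: D(19) = r_corr · 19^0.813
  D(19) = 4.612 × 19^0.813 = 4.612 × 10.96 = 50.52 μm
  Mass loss = 50.52 μm × 7.14 g/cm³ = 360.7 g·m⁻²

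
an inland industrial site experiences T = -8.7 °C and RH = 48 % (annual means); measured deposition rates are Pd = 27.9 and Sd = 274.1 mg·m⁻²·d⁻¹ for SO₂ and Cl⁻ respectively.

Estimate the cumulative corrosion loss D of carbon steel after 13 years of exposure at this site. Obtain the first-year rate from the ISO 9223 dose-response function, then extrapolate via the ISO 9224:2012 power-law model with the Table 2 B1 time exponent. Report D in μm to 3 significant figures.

D(13) = 49.6 μm

carbon steel: T≤10 °C ⇒ hinge +0.150·(-8.7−10) = -2.8050
  Pd branch = 1.77·Pd^0.52·e^(0.02·RH+f) = 1.579 μm/a
  Cl⁻ term: 0.102·274.1^0.62·exp(0.033·48+0.04·-8.7) = 11.4
  sum: 1.579 + 11.4 → r_corr = 12.98 μm/a
ISO 9224: D(t) = r_corr · t^b with b = 0.523 (carbon steel, B1)
  D(13) = 12.98 × 13^0.523 = 12.98 × 3.825 = 49.64 μm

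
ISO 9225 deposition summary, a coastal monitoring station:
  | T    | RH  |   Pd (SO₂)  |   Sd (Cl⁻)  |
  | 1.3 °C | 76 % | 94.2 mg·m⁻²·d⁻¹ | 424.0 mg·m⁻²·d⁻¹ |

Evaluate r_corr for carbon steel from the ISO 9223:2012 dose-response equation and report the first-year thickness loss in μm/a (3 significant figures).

r_corr = 79.5 μm/a

carbon steel: T≤10 °C ⇒ hinge +0.150·(1.3−10) = -1.3050
  Pd branch = 1.77·Pd^0.52·e^(0.02·RH+f) = 23.33 μm/a
  Sd branch = 0.102·Sd^0.62·e^(0.033·RH+0.04·T) = 56.15 μm/a
  sum: 23.33 + 56.15 → r_corr = 79.48 μm/a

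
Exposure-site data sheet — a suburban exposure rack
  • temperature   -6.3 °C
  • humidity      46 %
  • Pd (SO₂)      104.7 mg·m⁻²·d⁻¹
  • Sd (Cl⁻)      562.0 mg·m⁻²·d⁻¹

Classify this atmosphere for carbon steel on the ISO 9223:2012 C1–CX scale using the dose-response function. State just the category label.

C2

carbon steel: temperature factor f = +0.150·(-16.3) = -2.4450
  Pd branch = 1.77·Pd^0.52·e^(0.02·RH+f) = 4.326 μm/a
  Sd branch = 0.102·Sd^0.62·e^(0.033·RH+0.04·T) = 18.33 μm/a
  r_corr = 4.326 + 18.33 = 22.66 μm/a
Category bounds: 1.3…25 μm/a bracket r_corr ⇒ C2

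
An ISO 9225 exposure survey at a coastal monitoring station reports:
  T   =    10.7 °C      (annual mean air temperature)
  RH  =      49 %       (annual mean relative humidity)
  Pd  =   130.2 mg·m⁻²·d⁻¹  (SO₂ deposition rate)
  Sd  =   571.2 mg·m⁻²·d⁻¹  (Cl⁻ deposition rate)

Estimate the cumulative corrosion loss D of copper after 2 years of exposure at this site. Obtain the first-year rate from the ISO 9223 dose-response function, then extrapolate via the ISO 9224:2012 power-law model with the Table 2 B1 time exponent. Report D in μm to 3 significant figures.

copper: f(T) = -0.080·(T−10) [T>10 °C] = -0.0560
  sulphur-dioxide contribution → 0.3201 μm/a
  chloride contribution → 0.5609 μm/a
  ⇒ r_corr(copper) = 0.881 μm/a
Power-law: D(2) = r_corr · 2^0.667
  D(2) = 0.881 × 2^0.667 = 0.881 × 1.588 = 1.399 μm

D(2) = 1.40 μm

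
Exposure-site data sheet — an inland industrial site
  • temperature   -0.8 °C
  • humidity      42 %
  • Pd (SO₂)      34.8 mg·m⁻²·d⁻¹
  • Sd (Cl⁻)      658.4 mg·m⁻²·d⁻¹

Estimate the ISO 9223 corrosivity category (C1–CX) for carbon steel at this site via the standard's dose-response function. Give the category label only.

carbon steel: temperature factor f = +0.150·(-10.8) = -1.6200
  sulphur-dioxide contribution → 5.139 μm/a
  chloride contribution → 22.09 μm/a
  ⇒ r_corr(carbon steel) = 27.22 μm/a
27.2 μm/a falls in (25, 50] for carbon steel → category C3

C3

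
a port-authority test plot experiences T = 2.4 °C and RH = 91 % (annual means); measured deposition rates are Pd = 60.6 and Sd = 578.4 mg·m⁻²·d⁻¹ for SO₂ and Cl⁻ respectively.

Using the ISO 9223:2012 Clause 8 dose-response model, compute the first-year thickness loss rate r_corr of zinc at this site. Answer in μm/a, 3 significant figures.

zinc: temperature factor f = +0.038·(-7.6) = -0.2888
  sulphur-dioxide contribution → 3.867 μm/a
  chloride contribution → 1.668 μm/a
  ⇒ r_corr(zinc) = 5.536 μm/a

r_corr = 5.54 μm/a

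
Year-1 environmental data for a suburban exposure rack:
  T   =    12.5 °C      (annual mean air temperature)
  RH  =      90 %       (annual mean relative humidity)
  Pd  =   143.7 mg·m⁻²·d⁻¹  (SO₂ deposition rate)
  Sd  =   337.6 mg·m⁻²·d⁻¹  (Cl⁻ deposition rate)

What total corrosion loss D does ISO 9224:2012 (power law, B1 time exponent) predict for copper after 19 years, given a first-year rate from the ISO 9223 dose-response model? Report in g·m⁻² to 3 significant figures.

D(19) = 353 g·m⁻²

copper: f(T) = -0.080·(T−10) [T>10 °C] = -0.2000
  Pd branch = 0.0053·Pd^0.26·e^(0.059·RH+f) = 3.195 μm/a
  Cl⁻ term: 0.01025·337.6^0.27·exp(0.036·90+0.049·12.5) = 2.325
  r_corr = 3.195 + 2.325 = 5.52 μm/a
ISO 9224: D(t) = r_corr · t^b with b = 0.667 (copper, B1)
  D(19) = 5.52 × 19^0.667 = 5.52 × 7.127 = 39.35 μm
  Mass loss = 39.35 μm × 8.96 g/cm³ = 352.5 g·m⁻²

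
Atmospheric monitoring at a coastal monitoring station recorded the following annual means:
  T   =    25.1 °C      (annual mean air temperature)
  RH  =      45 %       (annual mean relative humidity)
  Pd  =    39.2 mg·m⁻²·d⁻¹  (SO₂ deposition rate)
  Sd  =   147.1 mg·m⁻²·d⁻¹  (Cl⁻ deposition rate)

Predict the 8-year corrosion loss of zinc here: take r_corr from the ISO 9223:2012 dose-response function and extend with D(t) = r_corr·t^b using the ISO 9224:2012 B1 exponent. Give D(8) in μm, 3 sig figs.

zinc: f(T) = -0.071·(T−10) [T>10 °C] = -1.0721
  sulphur-dioxide contribution → 0.1758 μm/a
  chloride contribution → 3.643 μm/a
  total first-year rate 3.819 μm/a
Power-law: D(8) = r_corr · 8^0.813
  D(8) = 3.819 × 8^0.813 = 3.819 × 5.423 = 20.71 μm

D(8) = 20.7 μm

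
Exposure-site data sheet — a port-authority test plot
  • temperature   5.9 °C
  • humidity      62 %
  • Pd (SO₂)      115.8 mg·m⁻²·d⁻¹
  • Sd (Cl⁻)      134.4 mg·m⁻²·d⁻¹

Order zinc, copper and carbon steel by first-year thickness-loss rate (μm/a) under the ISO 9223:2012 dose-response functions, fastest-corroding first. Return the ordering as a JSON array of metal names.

zinc: temperature factor f = +0.038·(-4.1) = -0.1558
  sulphur-dioxide contribution → 1.547 μm/a
  chloride contribution → 0.7752 μm/a
  ⇒ r_corr(zinc) = 2.323 μm/a
copper: T≤10 °C ⇒ hinge +0.126·(5.9−10) = -0.5166
  sulphur-dioxide contribution → 0.4218 μm/a
  chloride contribution → 0.479 μm/a
  ⇒ r_corr(copper) = 0.9008 μm/a
carbon steel: f(T) = +0.150·(T−10) [T≤10 °C] = -0.6150
  sulphur-dioxide contribution → 39.13 μm/a
  chloride contribution → 20.86 μm/a
  ⇒ r_corr(carbon steel) = 59.99 μm/a
Ordering by μm/a: carbon steel (60) > zinc (2.32) > copper (0.901)

["carbon steel", "zinc", "copper"]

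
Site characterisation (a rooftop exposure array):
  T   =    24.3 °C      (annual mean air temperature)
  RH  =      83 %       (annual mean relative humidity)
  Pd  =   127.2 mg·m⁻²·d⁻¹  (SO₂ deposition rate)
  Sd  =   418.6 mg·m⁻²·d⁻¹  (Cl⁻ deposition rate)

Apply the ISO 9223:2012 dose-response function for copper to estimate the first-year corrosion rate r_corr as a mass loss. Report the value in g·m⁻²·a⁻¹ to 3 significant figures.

r_corr = 37.7 g·m⁻²·a⁻¹

copper: f(T) = -0.080·(T−10) [T>10 °C] = -1.1440
  SO₂ term: 0.0053·127.2^0.26·exp(0.059·83-1.1440) = 0.7968
  Cl⁻ term: 0.01025·418.6^0.27·exp(0.036·83+0.049·24.3) = 3.415
  r_corr = 0.7968 + 3.415 = 4.212 μm/a
Convert to mass loss: 4.212 μm/a × 8.96 g/cm³ = 37.74 g·m⁻²·a⁻¹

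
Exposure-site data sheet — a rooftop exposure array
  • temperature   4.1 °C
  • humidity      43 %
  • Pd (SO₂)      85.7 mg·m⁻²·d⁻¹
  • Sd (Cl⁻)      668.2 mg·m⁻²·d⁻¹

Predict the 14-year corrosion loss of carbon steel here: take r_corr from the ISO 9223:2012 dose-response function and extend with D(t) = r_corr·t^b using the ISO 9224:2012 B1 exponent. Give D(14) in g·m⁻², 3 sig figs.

carbon steel: temperature factor f = +0.150·(-5.9) = -0.8850
  sulphur-dioxide contribution → 17.47 μm/a
  chloride contribution → 28.02 μm/a
  ⇒ r_corr(carbon steel) = 45.49 μm/a
Long-term exponent b (ISO 9224 Table 2, B1) = 0.523
  D(14) = 45.49 × 14^0.523 = 45.49 × 3.976 = 180.9 μm
  Mass loss = 180.9 μm × 7.85 g/cm³ = 1420 g·m⁻²

D(14) = 1.42e+03 g·m⁻²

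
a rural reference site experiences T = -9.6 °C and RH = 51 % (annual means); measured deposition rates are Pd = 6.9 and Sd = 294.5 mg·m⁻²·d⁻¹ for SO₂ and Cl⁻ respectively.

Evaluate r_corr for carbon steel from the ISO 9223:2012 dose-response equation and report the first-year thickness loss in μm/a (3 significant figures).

carbon steel: temperature factor f = +0.150·(-19.6) = -2.9400
  sulphur-dioxide contribution → 0.7085 μm/a
  chloride contribution → 12.69 μm/a
  total first-year rate 13.4 μm/a

r_corr = 13.4 μm/a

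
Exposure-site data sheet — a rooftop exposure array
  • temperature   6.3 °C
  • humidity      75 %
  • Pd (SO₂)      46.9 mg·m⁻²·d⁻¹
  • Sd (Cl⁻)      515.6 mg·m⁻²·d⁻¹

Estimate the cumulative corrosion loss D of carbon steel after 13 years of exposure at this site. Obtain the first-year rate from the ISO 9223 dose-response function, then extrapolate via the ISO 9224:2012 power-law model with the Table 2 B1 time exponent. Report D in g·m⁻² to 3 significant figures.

carbon steel: temperature factor f = +0.150·(-3.7) = -0.5550
  SO₂ term: 1.77·46.9^0.52·exp(0.02·75-0.5550) = 33.68
  Cl⁻ term: 0.102·515.6^0.62·exp(0.033·75+0.04·6.3) = 74.91
  r_corr = 33.68 + 74.91 = 108.6 μm/a
Long-term exponent b (ISO 9224 Table 2, B1) = 0.523
  D(13) = 108.6 × 13^0.523 = 108.6 × 3.825 = 415.3 μm
  Mass loss = 415.3 μm × 7.85 g/cm³ = 3260 g·m⁻²

D(13) = 3.26e+03 g·m⁻²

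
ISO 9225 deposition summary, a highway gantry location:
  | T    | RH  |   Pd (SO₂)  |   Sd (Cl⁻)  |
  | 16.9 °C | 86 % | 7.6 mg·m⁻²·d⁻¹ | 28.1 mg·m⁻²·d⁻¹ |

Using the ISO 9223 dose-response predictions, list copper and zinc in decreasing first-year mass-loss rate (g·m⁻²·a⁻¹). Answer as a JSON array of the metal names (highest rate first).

copper: T>10 °C ⇒ hinge -0.080·(16.9−10) = -0.5520
  SO₂ term: 0.0053·7.6^0.26·exp(0.059·86-0.5520) = 0.8264
  Cl⁻ term: 0.01025·28.1^0.27·exp(0.036·86+0.049·16.9) = 1.277
  r_corr = 0.8264 + 1.277 = 2.103 μm/a
  mass loss = 2.103 μm/a × 8.96 g/cm³ = 18.84 g·m⁻²·a⁻¹
zinc: T>10 °C ⇒ hinge -0.071·(16.9−10) = -0.4899
  SO₂ term: 0.0129·7.6^0.44·exp(0.046·86-0.4899) = 1.008
  Cl⁻ term: 0.0175·28.1^0.57·exp(0.008·86+0.085·16.9) = 0.9805
  sum: 1.008 + 0.9805 → r_corr = 1.989 μm/a
  mass loss = 1.989 μm/a × 7.14 g/cm³ = 14.2 g·m⁻²·a⁻¹
Ordering by g·m⁻²·a⁻¹: copper (18.8) > zinc (14.2)

["copper", "zinc"]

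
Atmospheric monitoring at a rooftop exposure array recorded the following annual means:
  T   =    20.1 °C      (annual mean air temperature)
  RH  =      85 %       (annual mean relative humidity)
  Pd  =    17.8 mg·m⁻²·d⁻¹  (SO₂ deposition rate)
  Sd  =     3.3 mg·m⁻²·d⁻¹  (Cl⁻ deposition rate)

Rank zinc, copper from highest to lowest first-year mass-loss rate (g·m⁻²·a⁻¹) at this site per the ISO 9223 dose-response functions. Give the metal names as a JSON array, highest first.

zinc: temperature factor f = -0.071·(10.1) = -0.7171
  Pd branch = 0.0129·Pd^0.44·e^(0.046·RH+f) = 1.115 μm/a
  Cl⁻ term: 0.0175·3.3^0.57·exp(0.008·85+0.085·20.1) = 0.3766
  sum: 1.115 + 0.3766 → r_corr = 1.492 μm/a
  mass loss = 1.492 μm/a × 7.14 g/cm³ = 10.65 g·m⁻²·a⁻¹
copper: f(T) = -0.080·(T−10) [T>10 °C] = -0.8080
  Pd branch = 0.0053·Pd^0.26·e^(0.059·RH+f) = 0.7524 μm/a
  Sd branch = 0.01025·Sd^0.27·e^(0.036·RH+0.049·T) = 0.808 μm/a
  r_corr = 0.7524 + 0.808 = 1.56 μm/a
  mass loss = 1.56 μm/a × 8.96 g/cm³ = 13.98 g·m⁻²·a⁻¹
Ordering by g·m⁻²·a⁻¹: copper (14) > zinc (10.7)

["copper", "zinc"]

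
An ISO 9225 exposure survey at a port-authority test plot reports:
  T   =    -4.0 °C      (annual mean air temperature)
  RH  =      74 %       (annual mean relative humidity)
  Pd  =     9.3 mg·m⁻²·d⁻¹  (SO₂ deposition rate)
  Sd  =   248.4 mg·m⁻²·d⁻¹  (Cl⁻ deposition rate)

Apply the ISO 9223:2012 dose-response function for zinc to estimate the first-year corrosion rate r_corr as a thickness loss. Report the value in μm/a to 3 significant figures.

zinc: f(T) = +0.038·(T−10) [T≤10 °C] = -0.5320
  SO₂ term: 0.0129·9.3^0.44·exp(0.046·74-0.5320) = 0.6082
  Cl⁻ term: 0.0175·248.4^0.57·exp(0.008·74+0.085·-4.0) = 0.5221
  r_corr = 0.6082 + 0.5221 = 1.13 μm/a

r_corr = 1.13 μm/a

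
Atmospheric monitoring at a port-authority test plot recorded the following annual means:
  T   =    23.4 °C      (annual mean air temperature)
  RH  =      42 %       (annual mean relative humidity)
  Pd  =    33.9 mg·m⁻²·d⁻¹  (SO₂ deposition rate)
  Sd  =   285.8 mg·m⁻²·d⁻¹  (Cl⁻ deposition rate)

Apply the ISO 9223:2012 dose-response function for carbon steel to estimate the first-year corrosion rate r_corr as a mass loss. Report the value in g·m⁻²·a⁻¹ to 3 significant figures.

carbon steel: temperature factor f = -0.054·(13.4) = -0.7236
  Pd branch = 1.77·Pd^0.52·e^(0.02·RH+f) = 12.42 μm/a
  Sd branch = 0.102·Sd^0.62·e^(0.033·RH+0.04·T) = 34.66 μm/a
  r_corr = 12.42 + 34.66 = 47.08 μm/a
Convert to mass loss: 47.08 μm/a × 7.85 g/cm³ = 369.6 g·m⁻²·a⁻¹

r_corr = 370 g·m⁻²·a⁻¹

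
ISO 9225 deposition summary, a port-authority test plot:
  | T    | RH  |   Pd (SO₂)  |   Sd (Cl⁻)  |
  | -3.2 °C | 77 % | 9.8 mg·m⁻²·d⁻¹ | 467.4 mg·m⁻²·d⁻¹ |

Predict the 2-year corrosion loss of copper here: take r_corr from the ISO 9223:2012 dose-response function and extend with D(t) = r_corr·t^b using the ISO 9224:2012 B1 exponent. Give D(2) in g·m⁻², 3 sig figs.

D(2) = 12.9 g·m⁻²

copper: T≤10 °C ⇒ hinge +0.126·(-3.2−10) = -1.6632
  SO₂ term: 0.0053·9.8^0.26·exp(0.059·77-1.6632) = 0.1709
  Sd branch = 0.01025·Sd^0.27·e^(0.036·RH+0.049·T) = 0.7367 μm/a
  sum: 0.1709 + 0.7367 → r_corr = 0.9076 μm/a
Long-term exponent b (ISO 9224 Table 2, B1) = 0.667
  D(2) = 0.9076 × 2^0.667 = 0.9076 × 1.588 = 1.441 μm
  Mass loss = 1.441 μm × 8.96 g/cm³ = 12.91 g·m⁻²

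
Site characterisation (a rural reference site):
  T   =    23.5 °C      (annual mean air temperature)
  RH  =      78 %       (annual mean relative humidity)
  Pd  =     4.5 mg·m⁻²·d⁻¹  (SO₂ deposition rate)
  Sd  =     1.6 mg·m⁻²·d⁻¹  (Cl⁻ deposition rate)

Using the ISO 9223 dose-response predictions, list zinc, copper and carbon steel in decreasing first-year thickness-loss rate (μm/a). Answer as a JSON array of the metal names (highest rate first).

zinc: temperature factor f = -0.071·(13.5) = -0.9585
  Pd branch = 0.0129·Pd^0.44·e^(0.046·RH+f) = 0.3467 μm/a
  Sd branch = 0.0175·Sd^0.57·e^(0.008·RH+0.085·T) = 0.3147 μm/a
  sum: 0.3467 + 0.3147 → r_corr = 0.6614 μm/a
copper: f(T) = -0.080·(T−10) [T>10 °C] = -1.0800
  SO₂ term: 0.0053·4.5^0.26·exp(0.059·78-1.0800) = 0.2653
  Sd branch = 0.01025·Sd^0.27·e^(0.036·RH+0.049·T) = 0.6101 μm/a
  sum: 0.2653 + 0.6101 → r_corr = 0.8754 μm/a
carbon steel: T>10 °C ⇒ hinge -0.054·(23.5−10) = -0.7290
  Pd branch = 1.77·Pd^0.52·e^(0.02·RH+f) = 8.883 μm/a
  Cl⁻ term: 0.102·1.6^0.62·exp(0.033·78+0.04·23.5) = 4.584
  r_corr = 8.883 + 4.584 = 13.47 μm/a
Ordering by μm/a: carbon steel (13.5) > copper (0.875) > zinc (0.661)

["carbon steel", "copper", "zinc"]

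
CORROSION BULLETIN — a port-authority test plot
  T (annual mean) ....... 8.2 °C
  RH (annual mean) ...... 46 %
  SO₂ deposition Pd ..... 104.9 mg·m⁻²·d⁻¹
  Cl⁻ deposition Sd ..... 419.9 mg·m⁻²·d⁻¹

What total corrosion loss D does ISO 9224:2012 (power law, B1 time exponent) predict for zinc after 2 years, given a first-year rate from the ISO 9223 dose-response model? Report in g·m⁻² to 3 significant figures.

zinc: temperature factor f = +0.038·(-1.8) = -0.0684
  Pd branch = 0.0129·Pd^0.44·e^(0.046·RH+f) = 0.7744 μm/a
  Cl⁻ term: 0.0175·419.9^0.57·exp(0.008·46+0.085·8.2) = 1.588
  r_corr = 0.7744 + 1.588 = 2.362 μm/a
Power-law: D(2) = r_corr · 2^0.813
  D(2) = 2.362 × 2^0.813 = 2.362 × 1.757 = 4.15 μm
  Mass loss = 4.15 μm × 7.14 g/cm³ = 29.63 g·m⁻²

D(2) = 29.6 g·m⁻²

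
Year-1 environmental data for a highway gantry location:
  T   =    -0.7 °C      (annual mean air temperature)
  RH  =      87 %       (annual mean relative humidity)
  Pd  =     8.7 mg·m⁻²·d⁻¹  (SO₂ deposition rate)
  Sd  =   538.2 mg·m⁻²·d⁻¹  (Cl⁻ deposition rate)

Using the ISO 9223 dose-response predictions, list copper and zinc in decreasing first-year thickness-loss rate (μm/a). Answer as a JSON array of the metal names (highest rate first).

copper: f(T) = +0.126·(T−10) [T≤10 °C] = -1.3482
  sulphur-dioxide contribution → 0.4095 μm/a
  chloride contribution → 1.24 μm/a
  total first-year rate 1.649 μm/a
zinc: f(T) = +0.038·(T−10) [T≤10 °C] = -0.4066
  sulphur-dioxide contribution → 1.217 μm/a
  chloride contribution → 1.192 μm/a
  total first-year rate 2.409 μm/a
Ordering by μm/a: zinc (2.41) > copper (1.65)

["zinc", "copper"]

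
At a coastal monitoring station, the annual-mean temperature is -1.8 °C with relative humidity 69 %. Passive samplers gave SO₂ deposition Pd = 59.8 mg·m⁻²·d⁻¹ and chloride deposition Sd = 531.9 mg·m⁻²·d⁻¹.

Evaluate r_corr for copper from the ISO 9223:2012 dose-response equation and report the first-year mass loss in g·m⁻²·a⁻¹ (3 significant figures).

r_corr = 7.31 g·m⁻²·a⁻¹

copper: f(T) = +0.126·(T−10) [T≤10 °C] = -1.4868
  sulphur-dioxide contribution → 0.2035 μm/a
  chloride contribution → 0.6126 μm/a
  total first-year rate 0.8161 μm/a
Convert to mass loss: 0.8161 μm/a × 8.96 g/cm³ = 7.312 g·m⁻²·a⁻¹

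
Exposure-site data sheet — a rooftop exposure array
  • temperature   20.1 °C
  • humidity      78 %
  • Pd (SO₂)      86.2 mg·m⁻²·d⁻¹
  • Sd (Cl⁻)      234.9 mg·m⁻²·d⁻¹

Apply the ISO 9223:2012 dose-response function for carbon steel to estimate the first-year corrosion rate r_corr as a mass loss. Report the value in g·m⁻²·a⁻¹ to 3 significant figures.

carbon steel: T>10 °C ⇒ hinge -0.054·(20.1−10) = -0.5454
  sulphur-dioxide contribution → 49.55 μm/a
  chloride contribution → 88.23 μm/a
  ⇒ r_corr(carbon steel) = 137.8 μm/a
Convert to mass loss: 137.8 μm/a × 7.85 g/cm³ = 1082 g·m⁻²·a⁻¹

r_corr = 1.08e+03 g·m⁻²·a⁻¹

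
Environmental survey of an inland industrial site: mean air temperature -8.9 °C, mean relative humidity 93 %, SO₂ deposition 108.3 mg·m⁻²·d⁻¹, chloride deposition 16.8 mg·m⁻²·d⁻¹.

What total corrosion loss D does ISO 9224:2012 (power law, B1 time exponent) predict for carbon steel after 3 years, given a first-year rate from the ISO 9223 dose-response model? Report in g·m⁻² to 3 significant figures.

carbon steel: temperature factor f = +0.150·(-18.9) = -2.8350
  sulphur-dioxide contribution → 7.63 μm/a
  chloride contribution → 8.842 μm/a
  total first-year rate 16.47 μm/a
Long-term exponent b (ISO 9224 Table 2, B1) = 0.523
  D(3) = 16.47 × 3^0.523 = 16.47 × 1.776 = 29.26 μm
  Mass loss = 29.26 μm × 7.85 g/cm³ = 229.7 g·m⁻²

D(3) = 230 g·m⁻²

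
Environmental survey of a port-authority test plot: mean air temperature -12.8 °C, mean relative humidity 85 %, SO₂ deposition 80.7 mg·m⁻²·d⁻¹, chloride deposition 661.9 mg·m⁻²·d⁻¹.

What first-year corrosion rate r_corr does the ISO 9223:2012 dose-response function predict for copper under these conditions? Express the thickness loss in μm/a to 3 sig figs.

copper: temperature factor f = +0.126·(-22.8) = -2.8728
  Pd branch = 0.0053·Pd^0.26·e^(0.059·RH+f) = 0.1414 μm/a
  Cl⁻ term: 0.01025·661.9^0.27·exp(0.036·85+0.049·-12.8) = 0.6744
  r_corr = 0.1414 + 0.6744 = 0.8157 μm/a

r_corr = 0.816 μm/a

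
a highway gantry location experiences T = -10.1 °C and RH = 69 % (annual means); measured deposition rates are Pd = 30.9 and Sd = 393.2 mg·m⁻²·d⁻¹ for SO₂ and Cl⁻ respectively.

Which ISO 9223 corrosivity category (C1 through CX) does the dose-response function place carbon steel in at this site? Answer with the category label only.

C3

carbon steel: temperature factor f = +0.150·(-20.1) = -3.0150
  Pd branch = 1.77·Pd^0.52·e^(0.02·RH+f) = 2.054 μm/a
  Cl⁻ term: 0.102·393.2^0.62·exp(0.033·69+0.04·-10.1) = 26.96
  sum: 2.054 + 26.96 → r_corr = 29.01 μm/a
29 μm/a falls in (25, 50] for carbon steel → category C3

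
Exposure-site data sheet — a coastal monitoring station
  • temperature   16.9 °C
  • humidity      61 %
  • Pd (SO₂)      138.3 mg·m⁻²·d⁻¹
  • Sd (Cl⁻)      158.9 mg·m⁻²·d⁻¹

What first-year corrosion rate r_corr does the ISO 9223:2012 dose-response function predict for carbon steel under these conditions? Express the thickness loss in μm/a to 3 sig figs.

r_corr = 88.4 μm/a

carbon steel: f(T) = -0.054·(T−10) [T>10 °C] = -0.3726
  Pd branch = 1.77·Pd^0.52·e^(0.02·RH+f) = 53.61 μm/a
  Cl⁻ term: 0.102·158.9^0.62·exp(0.033·61+0.04·16.9) = 34.76
  r_corr = 53.61 + 34.76 = 88.37 μm/a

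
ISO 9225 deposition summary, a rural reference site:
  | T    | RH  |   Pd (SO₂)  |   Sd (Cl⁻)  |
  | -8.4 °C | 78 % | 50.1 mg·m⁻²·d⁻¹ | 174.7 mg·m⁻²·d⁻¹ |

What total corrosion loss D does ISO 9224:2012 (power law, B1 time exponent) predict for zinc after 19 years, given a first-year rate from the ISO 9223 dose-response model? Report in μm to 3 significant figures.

zinc: T≤10 °C ⇒ hinge +0.038·(-8.4−10) = -0.6992
  SO₂ term: 0.0129·50.1^0.44·exp(0.046·78-0.6992) = 1.298
  Sd branch = 0.0175·Sd^0.57·e^(0.008·RH+0.085·T) = 0.3034 μm/a
  sum: 1.298 + 0.3034 → r_corr = 1.601 μm/a
ISO 9224: D(t) = r_corr · t^b with b = 0.813 (zinc, B1)
  D(19) = 1.601 × 19^0.813 = 1.601 × 10.96 = 17.54 μm

D(19) = 17.5 μm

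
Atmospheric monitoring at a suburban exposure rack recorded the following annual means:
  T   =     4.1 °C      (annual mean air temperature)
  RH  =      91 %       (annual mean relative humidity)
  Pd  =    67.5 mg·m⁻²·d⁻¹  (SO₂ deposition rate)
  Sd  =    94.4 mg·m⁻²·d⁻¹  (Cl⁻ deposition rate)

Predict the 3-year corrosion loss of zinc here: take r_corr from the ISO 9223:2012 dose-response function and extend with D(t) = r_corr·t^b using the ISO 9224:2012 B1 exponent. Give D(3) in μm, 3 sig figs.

D(3) = 12.2 μm

zinc: T≤10 °C ⇒ hinge +0.038·(4.1−10) = -0.2242
  Pd branch = 0.0129·Pd^0.44·e^(0.046·RH+f) = 4.326 μm/a
  Cl⁻ term: 0.0175·94.4^0.57·exp(0.008·91+0.085·4.1) = 0.6859
  r_corr = 4.326 + 0.6859 = 5.012 μm/a
ISO 9224: D(t) = r_corr · t^b with b = 0.813 (zinc, B1)
  D(3) = 5.012 × 3^0.813 = 5.012 × 2.443 = 12.24 μm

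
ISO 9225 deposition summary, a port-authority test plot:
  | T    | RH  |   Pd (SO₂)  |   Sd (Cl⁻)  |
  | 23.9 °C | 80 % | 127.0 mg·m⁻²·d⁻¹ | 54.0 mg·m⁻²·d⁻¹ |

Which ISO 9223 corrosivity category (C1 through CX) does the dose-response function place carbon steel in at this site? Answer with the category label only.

C5

carbon steel: temperature factor f = -0.054·(13.9) = -0.7506
  sulphur-dioxide contribution → 51.39 μm/a
  chloride contribution → 44.1 μm/a
  total first-year rate 95.48 μm/a
Category bounds: 80…200 μm/a bracket r_corr ⇒ C5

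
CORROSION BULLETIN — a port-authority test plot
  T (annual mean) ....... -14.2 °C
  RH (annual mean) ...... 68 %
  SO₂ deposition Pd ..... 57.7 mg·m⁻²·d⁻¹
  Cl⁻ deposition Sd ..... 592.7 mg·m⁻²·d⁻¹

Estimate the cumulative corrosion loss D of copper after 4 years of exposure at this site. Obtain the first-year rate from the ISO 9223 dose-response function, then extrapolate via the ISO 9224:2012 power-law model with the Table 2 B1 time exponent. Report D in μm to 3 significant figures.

copper: T≤10 °C ⇒ hinge +0.126·(-14.2−10) = -3.0492
  sulphur-dioxide contribution → 0.03984 μm/a
  chloride contribution → 0.3314 μm/a
  total first-year rate 0.3712 μm/a
Long-term exponent b (ISO 9224 Table 2, B1) = 0.667
  D(4) = 0.3712 × 4^0.667 = 0.3712 × 2.521 = 0.9359 μm

D(4) = 0.936 μm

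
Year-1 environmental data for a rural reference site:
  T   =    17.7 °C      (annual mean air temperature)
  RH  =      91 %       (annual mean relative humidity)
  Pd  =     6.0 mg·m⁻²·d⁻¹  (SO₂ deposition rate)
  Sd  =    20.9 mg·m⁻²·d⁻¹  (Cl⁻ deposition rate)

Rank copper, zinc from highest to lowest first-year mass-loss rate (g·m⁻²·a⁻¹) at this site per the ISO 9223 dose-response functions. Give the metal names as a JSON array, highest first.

["copper", "zinc"]

copper: T>10 °C ⇒ hinge -0.080·(17.7−10) = -0.6160
  Pd branch = 0.0053·Pd^0.26·e^(0.059·RH+f) = 0.979 μm/a
  Sd branch = 0.01025·Sd^0.27·e^(0.036·RH+0.049·T) = 1.467 μm/a
  r_corr = 0.979 + 1.467 = 2.447 μm/a
  mass loss = 2.447 μm/a × 8.96 g/cm³ = 21.92 g·m⁻²·a⁻¹
zinc: T>10 °C ⇒ hinge -0.071·(17.7−10) = -0.5467
  Pd branch = 0.0129·Pd^0.44·e^(0.046·RH+f) = 1.08 μm/a
  Cl⁻ term: 0.0175·20.9^0.57·exp(0.008·91+0.085·17.7) = 0.9227
  r_corr = 1.08 + 0.9227 = 2.003 μm/a
  mass loss = 2.003 μm/a × 7.14 g/cm³ = 14.3 g·m⁻²·a⁻¹
Ordering by g·m⁻²·a⁻¹: copper (21.9) > zinc (14.3)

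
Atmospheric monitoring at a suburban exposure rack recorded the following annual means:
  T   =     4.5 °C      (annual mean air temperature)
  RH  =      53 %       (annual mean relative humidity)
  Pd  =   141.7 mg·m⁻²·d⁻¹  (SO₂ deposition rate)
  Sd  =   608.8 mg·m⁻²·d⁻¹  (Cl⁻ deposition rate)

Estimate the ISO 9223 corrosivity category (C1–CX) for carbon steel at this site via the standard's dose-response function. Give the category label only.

carbon steel: T≤10 °C ⇒ hinge +0.150·(4.5−10) = -0.8250
  SO₂ term: 1.77·141.7^0.52·exp(0.02·53-0.8250) = 29.43
  Cl⁻ term: 0.102·608.8^0.62·exp(0.033·53+0.04·4.5) = 37.39
  sum: 29.43 + 37.39 → r_corr = 66.81 μm/a
ISO 9223 Table 2 (carbon steel): 50 < 66.8 ≤ 80 μm/a ⇒ C4

C4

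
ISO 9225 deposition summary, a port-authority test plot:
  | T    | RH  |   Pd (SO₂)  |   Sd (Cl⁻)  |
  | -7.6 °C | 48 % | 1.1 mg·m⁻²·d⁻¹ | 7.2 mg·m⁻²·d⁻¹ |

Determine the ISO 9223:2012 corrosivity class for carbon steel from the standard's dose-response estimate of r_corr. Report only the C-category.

C2

carbon steel: temperature factor f = +0.150·(-17.6) = -2.6400
  Pd branch = 1.77·Pd^0.52·e^(0.02·RH+f) = 0.3466 μm/a
  Sd branch = 0.102·Sd^0.62·e^(0.033·RH+0.04·T) = 1.248 μm/a
  sum: 0.3466 + 1.248 → r_corr = 1.594 μm/a
1.59 μm/a falls in (1.3, 25] for carbon steel → category C2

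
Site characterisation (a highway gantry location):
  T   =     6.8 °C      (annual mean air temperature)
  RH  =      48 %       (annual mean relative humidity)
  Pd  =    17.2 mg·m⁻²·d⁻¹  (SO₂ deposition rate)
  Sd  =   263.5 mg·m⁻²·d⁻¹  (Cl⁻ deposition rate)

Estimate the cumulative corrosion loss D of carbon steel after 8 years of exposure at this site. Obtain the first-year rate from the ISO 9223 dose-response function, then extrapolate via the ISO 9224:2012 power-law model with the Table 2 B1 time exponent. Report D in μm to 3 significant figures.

D(8) = 98.6 μm

carbon steel: f(T) = +0.150·(T−10) [T≤10 °C] = -0.4800
  Pd branch = 1.77·Pd^0.52·e^(0.02·RH+f) = 12.56 μm/a
  Cl⁻ term: 0.102·263.5^0.62·exp(0.033·48+0.04·6.8) = 20.68
  sum: 12.56 + 20.68 → r_corr = 33.24 μm/a
Power-law: D(8) = r_corr · 8^0.523
  D(8) = 33.24 × 8^0.523 = 33.24 × 2.967 = 98.61 μm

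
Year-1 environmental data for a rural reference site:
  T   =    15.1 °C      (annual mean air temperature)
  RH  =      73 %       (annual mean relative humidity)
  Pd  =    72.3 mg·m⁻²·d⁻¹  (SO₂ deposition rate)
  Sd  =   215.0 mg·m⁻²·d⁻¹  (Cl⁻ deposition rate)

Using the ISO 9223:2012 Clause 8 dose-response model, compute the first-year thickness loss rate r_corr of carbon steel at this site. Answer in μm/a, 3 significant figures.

carbon steel: temperature factor f = -0.054·(5.1) = -0.2754
  sulphur-dioxide contribution → 53.6 μm/a
  chloride contribution → 57.98 μm/a
  total first-year rate 111.6 μm/a

r_corr = 112 μm/a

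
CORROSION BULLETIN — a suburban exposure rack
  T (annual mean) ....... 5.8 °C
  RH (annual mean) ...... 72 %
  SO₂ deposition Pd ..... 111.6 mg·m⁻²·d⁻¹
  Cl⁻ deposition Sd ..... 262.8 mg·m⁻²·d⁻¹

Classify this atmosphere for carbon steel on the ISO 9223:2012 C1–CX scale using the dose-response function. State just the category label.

C5

carbon steel: f(T) = +0.150·(T−10) [T≤10 °C] = -0.6300
  SO₂ term: 1.77·111.6^0.52·exp(0.02·72-0.6300) = 46.19
  Sd branch = 0.102·Sd^0.62·e^(0.033·RH+0.04·T) = 43.79 μm/a
  r_corr = 46.19 + 43.79 = 89.98 μm/a
90 μm/a falls in (80, 200] for carbon steel → category C5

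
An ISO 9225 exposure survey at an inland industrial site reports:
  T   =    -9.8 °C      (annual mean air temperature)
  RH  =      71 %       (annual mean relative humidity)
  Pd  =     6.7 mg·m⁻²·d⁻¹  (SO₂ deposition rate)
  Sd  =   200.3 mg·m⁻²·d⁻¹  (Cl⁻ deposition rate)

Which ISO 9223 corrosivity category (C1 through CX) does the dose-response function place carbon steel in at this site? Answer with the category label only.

C2

carbon steel: T≤10 °C ⇒ hinge +0.150·(-9.8−10) = -2.9700
  SO₂ term: 1.77·6.7^0.52·exp(0.02·71-2.9700) = 1.01
  Cl⁻ term: 0.102·200.3^0.62·exp(0.033·71+0.04·-9.8) = 19.18
  r_corr = 1.01 + 19.18 = 20.19 μm/a
Category bounds: 1.3…25 μm/a bracket r_corr ⇒ C2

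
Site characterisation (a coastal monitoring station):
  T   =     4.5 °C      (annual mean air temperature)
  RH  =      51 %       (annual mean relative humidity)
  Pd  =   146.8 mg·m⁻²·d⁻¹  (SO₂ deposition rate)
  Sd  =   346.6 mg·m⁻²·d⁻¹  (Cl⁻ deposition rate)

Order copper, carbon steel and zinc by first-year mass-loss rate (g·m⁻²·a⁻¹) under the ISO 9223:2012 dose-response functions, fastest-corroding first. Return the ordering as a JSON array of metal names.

copper: T≤10 °C ⇒ hinge +0.126·(4.5−10) = -0.6930
  SO₂ term: 0.0053·146.8^0.26·exp(0.059·51-0.6930) = 0.1965
  Cl⁻ term: 0.01025·346.6^0.27·exp(0.036·51+0.049·4.5) = 0.3887
  r_corr = 0.1965 + 0.3887 = 0.5852 μm/a
  mass loss = 0.5852 μm/a × 8.96 g/cm³ = 5.244 g·m⁻²·a⁻¹
carbon steel: temperature factor f = +0.150·(-5.5) = -0.8250
  Pd branch = 1.77·Pd^0.52·e^(0.02·RH+f) = 28.8 μm/a
  Sd branch = 0.102·Sd^0.62·e^(0.033·RH+0.04·T) = 24.68 μm/a
  r_corr = 28.8 + 24.68 = 53.48 μm/a
  mass loss = 53.48 μm/a × 7.85 g/cm³ = 419.8 g·m⁻²·a⁻¹
zinc: temperature factor f = +0.038·(-5.5) = -0.2090
  SO₂ term: 0.0129·146.8^0.44·exp(0.046·51-0.2090) = 0.9818
  Sd branch = 0.0175·Sd^0.57·e^(0.008·RH+0.085·T) = 1.082 μm/a
  sum: 0.9818 + 1.082 → r_corr = 2.063 μm/a
  mass loss = 2.063 μm/a × 7.14 g/cm³ = 14.73 g·m⁻²·a⁻¹
Ordering by g·m⁻²·a⁻¹: carbon steel (420) > zinc (14.7) > copper (5.24)

["carbon steel", "zinc", "copper"]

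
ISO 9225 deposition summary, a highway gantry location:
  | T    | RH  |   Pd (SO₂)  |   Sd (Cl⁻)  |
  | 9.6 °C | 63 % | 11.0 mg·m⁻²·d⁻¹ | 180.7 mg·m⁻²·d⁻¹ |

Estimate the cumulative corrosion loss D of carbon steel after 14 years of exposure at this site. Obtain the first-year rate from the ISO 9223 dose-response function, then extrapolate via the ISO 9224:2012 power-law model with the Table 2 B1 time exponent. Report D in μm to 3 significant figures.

D(14) = 201 μm

carbon steel: temperature factor f = +0.150·(-0.4) = -0.0600
  SO₂ term: 1.77·11.0^0.52·exp(0.02·63-0.0600) = 20.45
  Cl⁻ term: 0.102·180.7^0.62·exp(0.033·63+0.04·9.6) = 30.03
  r_corr = 20.45 + 30.03 = 50.48 μm/a
ISO 9224: D(t) = r_corr · t^b with b = 0.523 (carbon steel, B1)
  D(14) = 50.48 × 14^0.523 = 50.48 × 3.976 = 200.7 μm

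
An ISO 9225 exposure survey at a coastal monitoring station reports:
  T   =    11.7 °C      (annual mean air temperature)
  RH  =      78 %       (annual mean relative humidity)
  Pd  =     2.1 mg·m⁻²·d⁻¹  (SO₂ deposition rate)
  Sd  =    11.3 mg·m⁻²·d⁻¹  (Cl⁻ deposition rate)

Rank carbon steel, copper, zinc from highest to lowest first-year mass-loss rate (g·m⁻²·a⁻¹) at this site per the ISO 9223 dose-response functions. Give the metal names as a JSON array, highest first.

carbon steel: T>10 °C ⇒ hinge -0.054·(11.7−10) = -0.0918
  Pd branch = 1.77·Pd^0.52·e^(0.02·RH+f) = 11.3 μm/a
  Cl⁻ term: 0.102·11.3^0.62·exp(0.033·78+0.04·11.7) = 9.608
  sum: 11.3 + 9.608 → r_corr = 20.91 μm/a
  mass loss = 20.91 μm/a × 7.85 g/cm³ = 164.1 g·m⁻²·a⁻¹
copper: T>10 °C ⇒ hinge -0.080·(11.7−10) = -0.1360
  SO₂ term: 0.0053·2.1^0.26·exp(0.059·78-0.1360) = 0.5593
  Cl⁻ term: 0.01025·11.3^0.27·exp(0.036·78+0.049·11.7) = 0.5801
  sum: 0.5593 + 0.5801 → r_corr = 1.139 μm/a
  mass loss = 1.139 μm/a × 8.96 g/cm³ = 10.21 g·m⁻²·a⁻¹
zinc: T>10 °C ⇒ hinge -0.071·(11.7−10) = -0.1207
  SO₂ term: 0.0129·2.1^0.44·exp(0.046·78-0.1207) = 0.5731
  Cl⁻ term: 0.0175·11.3^0.57·exp(0.008·78+0.085·11.7) = 0.3517
  r_corr = 0.5731 + 0.3517 = 0.9248 μm/a
  mass loss = 0.9248 μm/a × 7.14 g/cm³ = 6.603 g·m⁻²·a⁻¹
Ordering by g·m⁻²·a⁻¹: carbon steel (164) > copper (10.2) > zinc (6.6)

["carbon steel", "copper", "zinc"]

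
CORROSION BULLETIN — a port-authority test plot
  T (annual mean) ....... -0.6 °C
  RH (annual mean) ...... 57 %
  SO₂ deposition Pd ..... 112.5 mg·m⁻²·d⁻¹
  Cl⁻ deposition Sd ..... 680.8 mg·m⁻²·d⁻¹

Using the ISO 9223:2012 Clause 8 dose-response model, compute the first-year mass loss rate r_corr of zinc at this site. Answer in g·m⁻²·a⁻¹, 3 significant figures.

r_corr = 14.5 g·m⁻²·a⁻¹

zinc: f(T) = +0.038·(T−10) [T≤10 °C] = -0.4028
  Pd branch = 0.0129·Pd^0.44·e^(0.046·RH+f) = 0.9482 μm/a
  Sd branch = 0.0175·Sd^0.57·e^(0.008·RH+0.085·T) = 1.081 μm/a
  sum: 0.9482 + 1.081 → r_corr = 2.029 μm/a
Convert to mass loss: 2.029 μm/a × 7.14 g/cm³ = 14.49 g·m⁻²·a⁻¹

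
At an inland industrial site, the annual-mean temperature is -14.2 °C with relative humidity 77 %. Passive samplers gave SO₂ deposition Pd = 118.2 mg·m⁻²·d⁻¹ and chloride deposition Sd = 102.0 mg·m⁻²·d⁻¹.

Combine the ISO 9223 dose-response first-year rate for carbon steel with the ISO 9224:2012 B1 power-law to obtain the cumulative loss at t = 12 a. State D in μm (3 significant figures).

D(12) = 56.9 μm

carbon steel: f(T) = +0.150·(T−10) [T≤10 °C] = -3.6300
  Pd branch = 1.77·Pd^0.52·e^(0.02·RH+f) = 2.619 μm/a
  Cl⁻ term: 0.102·102.0^0.62·exp(0.033·77+0.04·-14.2) = 12.91
  sum: 2.619 + 12.91 → r_corr = 15.52 μm/a
ISO 9224: D(t) = r_corr · t^b with b = 0.523 (carbon steel, B1)
  D(12) = 15.52 × 12^0.523 = 15.52 × 3.668 = 56.94 μm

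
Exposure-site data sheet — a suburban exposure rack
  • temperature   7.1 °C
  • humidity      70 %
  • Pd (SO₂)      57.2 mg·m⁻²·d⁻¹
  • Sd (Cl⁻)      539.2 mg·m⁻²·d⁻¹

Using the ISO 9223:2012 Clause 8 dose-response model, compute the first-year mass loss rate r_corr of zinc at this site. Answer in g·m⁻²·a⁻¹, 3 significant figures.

zinc: temperature factor f = +0.038·(-2.9) = -0.1102
  sulphur-dioxide contribution → 1.716 μm/a
  chloride contribution → 2.02 μm/a
  ⇒ r_corr(zinc) = 3.736 μm/a
Convert to mass loss: 3.736 μm/a × 7.14 g/cm³ = 26.67 g·m⁻²·a⁻¹

r_corr = 26.7 g·m⁻²·a⁻¹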